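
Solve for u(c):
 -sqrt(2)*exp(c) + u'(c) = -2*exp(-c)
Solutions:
 u(c) = C1 + sqrt(2)*exp(c) + 2*exp(-c)


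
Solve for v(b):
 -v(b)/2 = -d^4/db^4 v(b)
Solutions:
 v(b) = C1*exp(-2^(3/4)*b/2) + C2*exp(2^(3/4)*b/2) + C3*sin(2^(3/4)*b/2) + C4*cos(2^(3/4)*b/2)


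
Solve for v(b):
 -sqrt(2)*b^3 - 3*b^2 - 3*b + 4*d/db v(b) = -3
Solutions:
 v(b) = C1 + sqrt(2)*b^4/16 + b^3/4 + 3*b^2/8 - 3*b/4


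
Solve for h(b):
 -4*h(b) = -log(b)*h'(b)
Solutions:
 h(b) = C1*exp(4*li(b))


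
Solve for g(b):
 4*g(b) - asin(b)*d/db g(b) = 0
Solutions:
 g(b) = C1*exp(4*Integral(1/asin(b), b))


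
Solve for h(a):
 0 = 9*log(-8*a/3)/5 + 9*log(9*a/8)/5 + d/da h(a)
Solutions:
 h(a) = C1 - 18*a*log(a)/5 + 9*a*(-log(3) + 2 - I*pi)/5


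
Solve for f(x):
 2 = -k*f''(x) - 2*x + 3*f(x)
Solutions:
 f(x) = C1*exp(-sqrt(3)*x*sqrt(1/k)) + C2*exp(sqrt(3)*x*sqrt(1/k)) + 2*x/3 + 2/3


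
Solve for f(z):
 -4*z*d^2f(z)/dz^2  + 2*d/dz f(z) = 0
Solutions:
 f(z) = C1 + C2*z^(3/2)


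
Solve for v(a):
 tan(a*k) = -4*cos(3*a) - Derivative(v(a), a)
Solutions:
 v(a) = C1 - Piecewise((-log(cos(a*k))/k, Ne(k, 0)), (0, True)) - 4*sin(3*a)/3


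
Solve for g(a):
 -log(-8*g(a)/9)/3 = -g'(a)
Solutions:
 -3*Integral(1/(log(-_y) - 2*log(3) + 3*log(2)), (_y, g(a))) = C1 - a


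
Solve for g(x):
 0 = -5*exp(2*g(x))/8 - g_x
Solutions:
 g(x) = log(-sqrt(1/(C1 + 5*x))) + log(2)
 g(x) = log(1/(C1 + 5*x))/2 + log(2)


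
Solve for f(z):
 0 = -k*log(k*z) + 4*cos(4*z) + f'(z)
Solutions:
 f(z) = C1 + k*z*(log(k*z) - 1) - sin(4*z)


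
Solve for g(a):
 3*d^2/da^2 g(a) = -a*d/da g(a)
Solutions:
 g(a) = C1 + C2*erf(sqrt(6)*a/6)


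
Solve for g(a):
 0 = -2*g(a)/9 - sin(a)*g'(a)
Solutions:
 g(a) = C1*(cos(a) + 1)^(1/9)/(cos(a) - 1)^(1/9)


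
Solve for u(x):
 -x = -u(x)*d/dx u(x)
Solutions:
 u(x) = -sqrt(C1 + x^2)
 u(x) = sqrt(C1 + x^2)


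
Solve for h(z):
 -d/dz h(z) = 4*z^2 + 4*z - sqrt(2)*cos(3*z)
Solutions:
 h(z) = C1 - 4*z^3/3 - 2*z^2 + sqrt(2)*sin(3*z)/3


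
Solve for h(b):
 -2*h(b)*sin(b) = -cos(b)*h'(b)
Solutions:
 h(b) = C1/cos(b)^2


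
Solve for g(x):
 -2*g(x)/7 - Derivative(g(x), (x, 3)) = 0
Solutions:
 g(x) = C3*exp(-2^(1/3)*7^(2/3)*x/7) + (C1*sin(2^(1/3)*sqrt(3)*7^(2/3)*x/14) + C2*cos(2^(1/3)*sqrt(3)*7^(2/3)*x/14))*exp(2^(1/3)*7^(2/3)*x/14)


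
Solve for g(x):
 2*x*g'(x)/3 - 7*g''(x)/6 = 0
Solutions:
 g(x) = C1 + C2*erfi(sqrt(14)*x/7)


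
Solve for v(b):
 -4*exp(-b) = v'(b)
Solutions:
 v(b) = C1 + 4*exp(-b)


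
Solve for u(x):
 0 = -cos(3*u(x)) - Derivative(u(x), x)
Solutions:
 u(x) = -asin((C1 + exp(6*x))/(C1 - exp(6*x)))/3 + pi/3
 u(x) = asin((C1 + exp(6*x))/(C1 - exp(6*x)))/3


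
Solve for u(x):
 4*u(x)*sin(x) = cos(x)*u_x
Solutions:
 u(x) = C1/cos(x)^4


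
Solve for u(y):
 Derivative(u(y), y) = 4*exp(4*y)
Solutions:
 u(y) = C1 + exp(4*y)


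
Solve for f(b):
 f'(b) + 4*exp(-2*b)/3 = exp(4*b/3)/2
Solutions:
 f(b) = C1 + 3*exp(4*b/3)/8 + 2*exp(-2*b)/3


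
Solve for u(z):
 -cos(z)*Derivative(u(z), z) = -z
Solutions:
 u(z) = C1 + Integral(z/cos(z), z)


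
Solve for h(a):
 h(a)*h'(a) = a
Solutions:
 h(a) = -sqrt(C1 + a^2)
 h(a) = sqrt(C1 + a^2)


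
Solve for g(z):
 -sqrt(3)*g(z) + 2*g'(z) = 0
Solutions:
 g(z) = C1*exp(sqrt(3)*z/2)


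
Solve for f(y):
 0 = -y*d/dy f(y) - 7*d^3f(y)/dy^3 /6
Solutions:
 f(y) = C1 + Integral(C2*airyai(-6^(1/3)*7^(2/3)*y/7) + C3*airybi(-6^(1/3)*7^(2/3)*y/7), y)


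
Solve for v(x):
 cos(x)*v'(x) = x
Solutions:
 v(x) = C1 + Integral(x/cos(x), x)


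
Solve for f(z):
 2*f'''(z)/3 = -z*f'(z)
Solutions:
 f(z) = C1 + Integral(C2*airyai(-2^(2/3)*3^(1/3)*z/2) + C3*airybi(-2^(2/3)*3^(1/3)*z/2), z)


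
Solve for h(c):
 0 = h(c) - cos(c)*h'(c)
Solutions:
 h(c) = C1*sqrt(sin(c) + 1)/sqrt(sin(c) - 1)


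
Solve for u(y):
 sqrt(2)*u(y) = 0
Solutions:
 u(y) = 0


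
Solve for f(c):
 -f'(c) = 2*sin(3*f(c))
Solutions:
 f(c) = -acos((-C1 - exp(12*c))/(C1 - exp(12*c)))/3 + 2*pi/3
 f(c) = acos((-C1 - exp(12*c))/(C1 - exp(12*c)))/3


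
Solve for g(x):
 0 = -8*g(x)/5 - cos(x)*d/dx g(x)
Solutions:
 g(x) = C1*(sin(x) - 1)^(4/5)/(sin(x) + 1)^(4/5)


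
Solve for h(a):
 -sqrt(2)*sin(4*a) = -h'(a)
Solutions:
 h(a) = C1 - sqrt(2)*cos(4*a)/4


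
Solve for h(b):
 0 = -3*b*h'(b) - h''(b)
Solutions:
 h(b) = C1 + C2*erf(sqrt(6)*b/2)


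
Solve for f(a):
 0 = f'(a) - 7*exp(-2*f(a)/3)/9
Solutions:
 f(a) = 3*log(-sqrt(C1 + 7*a)) - 6*log(3) + 3*log(6)/2
 f(a) = 3*log(C1 + 7*a)/2 - 6*log(3) + 3*log(6)/2


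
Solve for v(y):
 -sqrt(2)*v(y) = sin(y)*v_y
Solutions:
 v(y) = C1*(cos(y) + 1)^(sqrt(2)/2)/(cos(y) - 1)^(sqrt(2)/2)


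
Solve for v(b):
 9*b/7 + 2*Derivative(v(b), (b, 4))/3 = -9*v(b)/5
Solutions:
 v(b) = -5*b/7 + (C1*sin(15^(3/4)*2^(1/4)*b/10) + C2*cos(15^(3/4)*2^(1/4)*b/10))*exp(-15^(3/4)*2^(1/4)*b/10) + (C3*sin(15^(3/4)*2^(1/4)*b/10) + C4*cos(15^(3/4)*2^(1/4)*b/10))*exp(15^(3/4)*2^(1/4)*b/10)


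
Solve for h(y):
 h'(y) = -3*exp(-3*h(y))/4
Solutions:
 h(y) = log(C1 - 9*y/4)/3
 h(y) = log((-1 - sqrt(3)*I)*(C1 - 9*y/4)^(1/3)/2)
 h(y) = log((-1 + sqrt(3)*I)*(C1 - 9*y/4)^(1/3)/2)


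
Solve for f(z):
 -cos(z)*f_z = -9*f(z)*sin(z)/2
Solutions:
 f(z) = C1/cos(z)^(9/2)


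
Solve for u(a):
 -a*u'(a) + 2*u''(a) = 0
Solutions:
 u(a) = C1 + C2*erfi(a/2)


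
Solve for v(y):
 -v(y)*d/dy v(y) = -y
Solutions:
 v(y) = -sqrt(C1 + y^2)
 v(y) = sqrt(C1 + y^2)


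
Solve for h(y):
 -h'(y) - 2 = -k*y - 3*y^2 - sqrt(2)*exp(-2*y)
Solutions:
 h(y) = C1 + k*y^2/2 + y^3 - 2*y - sqrt(2)*exp(-2*y)/2


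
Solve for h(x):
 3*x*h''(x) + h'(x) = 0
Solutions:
 h(x) = C1 + C2*x^(2/3)


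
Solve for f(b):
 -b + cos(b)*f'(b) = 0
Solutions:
 f(b) = C1 + Integral(b/cos(b), b)


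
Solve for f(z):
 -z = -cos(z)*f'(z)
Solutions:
 f(z) = C1 + Integral(z/cos(z), z)


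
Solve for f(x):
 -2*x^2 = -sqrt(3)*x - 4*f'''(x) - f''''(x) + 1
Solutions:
 f(x) = C1 + C2*x + C3*x^2 + C4*exp(-4*x) + x^5/120 + x^4*(-sqrt(3) - 1)/96 + x^3*(sqrt(3) + 5)/96


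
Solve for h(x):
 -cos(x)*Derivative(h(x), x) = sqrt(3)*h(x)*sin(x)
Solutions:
 h(x) = C1*cos(x)^(sqrt(3))


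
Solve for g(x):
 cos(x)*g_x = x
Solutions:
 g(x) = C1 + Integral(x/cos(x), x)


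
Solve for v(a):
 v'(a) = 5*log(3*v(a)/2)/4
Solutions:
 4*Integral(1/(-log(_y) - log(3) + log(2)), (_y, v(a)))/5 = C1 - a


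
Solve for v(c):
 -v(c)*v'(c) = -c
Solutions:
 v(c) = -sqrt(C1 + c^2)
 v(c) = sqrt(C1 + c^2)


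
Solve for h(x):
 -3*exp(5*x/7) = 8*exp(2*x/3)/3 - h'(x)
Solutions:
 h(x) = C1 + 21*exp(5*x/7)/5 + 4*exp(2*x/3)


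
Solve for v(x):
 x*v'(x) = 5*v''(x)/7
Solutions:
 v(x) = C1 + C2*erfi(sqrt(70)*x/10)


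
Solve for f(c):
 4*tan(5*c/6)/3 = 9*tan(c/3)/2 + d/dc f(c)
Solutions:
 f(c) = C1 + 27*log(cos(c/3))/2 - 8*log(cos(5*c/6))/5


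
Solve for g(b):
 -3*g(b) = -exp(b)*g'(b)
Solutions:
 g(b) = C1*exp(-3*exp(-b))


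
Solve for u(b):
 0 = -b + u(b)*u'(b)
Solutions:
 u(b) = -sqrt(C1 + b^2)
 u(b) = sqrt(C1 + b^2)


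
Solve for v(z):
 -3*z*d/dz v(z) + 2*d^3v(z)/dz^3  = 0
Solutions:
 v(z) = C1 + Integral(C2*airyai(2^(2/3)*3^(1/3)*z/2) + C3*airybi(2^(2/3)*3^(1/3)*z/2), z)


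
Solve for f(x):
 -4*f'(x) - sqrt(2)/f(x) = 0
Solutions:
 f(x) = -sqrt(C1 - 2*sqrt(2)*x)/2
 f(x) = sqrt(C1 - 2*sqrt(2)*x)/2


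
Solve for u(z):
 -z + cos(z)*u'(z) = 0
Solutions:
 u(z) = C1 + Integral(z/cos(z), z)


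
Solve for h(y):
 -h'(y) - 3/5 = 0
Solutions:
 h(y) = C1 - 3*y/5


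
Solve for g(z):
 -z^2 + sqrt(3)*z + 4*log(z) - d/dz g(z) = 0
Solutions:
 g(z) = C1 - z^3/3 + sqrt(3)*z^2/2 + 4*z*log(z) - 4*z


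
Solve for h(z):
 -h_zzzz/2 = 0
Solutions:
 h(z) = C1 + C2*z + C3*z^2 + C4*z^3


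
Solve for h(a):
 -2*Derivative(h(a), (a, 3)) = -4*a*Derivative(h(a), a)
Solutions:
 h(a) = C1 + Integral(C2*airyai(2^(1/3)*a) + C3*airybi(2^(1/3)*a), a)


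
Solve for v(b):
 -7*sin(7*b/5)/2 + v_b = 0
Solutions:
 v(b) = C1 - 5*cos(7*b/5)/2


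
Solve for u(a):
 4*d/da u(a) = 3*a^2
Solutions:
 u(a) = C1 + a^3/4


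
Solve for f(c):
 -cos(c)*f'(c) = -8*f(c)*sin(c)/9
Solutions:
 f(c) = C1/cos(c)^(8/9)


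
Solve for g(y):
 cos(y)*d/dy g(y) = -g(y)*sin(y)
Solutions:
 g(y) = C1*cos(y)


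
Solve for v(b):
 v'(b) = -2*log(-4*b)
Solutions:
 v(b) = C1 - 2*b*log(-b) + 2*b*(1 - 2*log(2))


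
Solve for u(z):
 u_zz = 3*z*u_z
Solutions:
 u(z) = C1 + C2*erfi(sqrt(6)*z/2)


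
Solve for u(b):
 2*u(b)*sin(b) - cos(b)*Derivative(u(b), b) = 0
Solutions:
 u(b) = C1/cos(b)^2


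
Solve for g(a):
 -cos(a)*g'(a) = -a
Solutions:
 g(a) = C1 + Integral(a/cos(a), a)


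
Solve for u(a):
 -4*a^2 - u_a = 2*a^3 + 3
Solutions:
 u(a) = C1 - a^4/2 - 4*a^3/3 - 3*a


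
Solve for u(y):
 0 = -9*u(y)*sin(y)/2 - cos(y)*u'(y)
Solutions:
 u(y) = C1*cos(y)^(9/2)


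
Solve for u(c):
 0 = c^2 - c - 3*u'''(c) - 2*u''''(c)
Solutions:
 u(c) = C1 + C2*c + C3*c^2 + C4*exp(-3*c/2) + c^5/180 - 7*c^4/216 + 7*c^3/81


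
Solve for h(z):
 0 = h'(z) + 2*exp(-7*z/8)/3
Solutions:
 h(z) = C1 + 16*exp(-7*z/8)/21


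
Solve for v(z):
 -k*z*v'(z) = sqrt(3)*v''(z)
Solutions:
 v(z) = Piecewise((-sqrt(2)*3^(1/4)*sqrt(pi)*C1*erf(sqrt(2)*3^(3/4)*sqrt(k)*z/6)/(2*sqrt(k)) - C2, (k > 0) | (k < 0)), (-C1*z - C2, True))


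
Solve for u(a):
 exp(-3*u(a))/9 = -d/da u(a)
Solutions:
 u(a) = log(C1 - a/3)/3
 u(a) = log((-1 - sqrt(3)*I)*(C1 - a/3)^(1/3)/2)
 u(a) = log((-1 + sqrt(3)*I)*(C1 - a/3)^(1/3)/2)


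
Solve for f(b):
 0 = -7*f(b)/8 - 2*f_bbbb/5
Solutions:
 f(b) = (C1*sin(sqrt(2)*35^(1/4)*b/4) + C2*cos(sqrt(2)*35^(1/4)*b/4))*exp(-sqrt(2)*35^(1/4)*b/4) + (C3*sin(sqrt(2)*35^(1/4)*b/4) + C4*cos(sqrt(2)*35^(1/4)*b/4))*exp(sqrt(2)*35^(1/4)*b/4)


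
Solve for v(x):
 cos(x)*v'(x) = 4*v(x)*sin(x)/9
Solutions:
 v(x) = C1/cos(x)^(4/9)


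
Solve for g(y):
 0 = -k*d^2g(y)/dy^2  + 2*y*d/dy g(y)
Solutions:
 g(y) = C1 + C2*erf(y*sqrt(-1/k))/sqrt(-1/k)


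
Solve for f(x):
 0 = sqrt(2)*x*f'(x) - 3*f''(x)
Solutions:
 f(x) = C1 + C2*erfi(2^(3/4)*sqrt(3)*x/6)


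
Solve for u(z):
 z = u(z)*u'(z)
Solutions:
 u(z) = -sqrt(C1 + z^2)
 u(z) = sqrt(C1 + z^2)


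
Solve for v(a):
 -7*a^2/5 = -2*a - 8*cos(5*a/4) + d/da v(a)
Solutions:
 v(a) = C1 - 7*a^3/15 + a^2 + 32*sin(5*a/4)/5


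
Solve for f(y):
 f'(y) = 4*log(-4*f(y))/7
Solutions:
 -7*Integral(1/(log(-_y) + 2*log(2)), (_y, f(y)))/4 = C1 - y


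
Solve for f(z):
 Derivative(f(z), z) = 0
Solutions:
 f(z) = C1


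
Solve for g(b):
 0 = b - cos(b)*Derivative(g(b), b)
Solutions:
 g(b) = C1 + Integral(b/cos(b), b)


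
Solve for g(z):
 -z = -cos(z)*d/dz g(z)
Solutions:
 g(z) = C1 + Integral(z/cos(z), z)


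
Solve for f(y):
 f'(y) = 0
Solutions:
 f(y) = C1


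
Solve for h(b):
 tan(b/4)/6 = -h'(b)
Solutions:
 h(b) = C1 + 2*log(cos(b/4))/3


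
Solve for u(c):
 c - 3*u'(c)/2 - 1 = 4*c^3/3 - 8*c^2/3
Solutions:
 u(c) = C1 - 2*c^4/9 + 16*c^3/27 + c^2/3 - 2*c/3


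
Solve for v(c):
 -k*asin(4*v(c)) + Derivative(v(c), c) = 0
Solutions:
 Integral(1/asin(4*_y), (_y, v(c))) = C1 + c*k


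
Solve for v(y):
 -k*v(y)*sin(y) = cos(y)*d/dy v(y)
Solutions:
 v(y) = C1*exp(k*log(cos(y)))


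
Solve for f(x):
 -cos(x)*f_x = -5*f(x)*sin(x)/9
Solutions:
 f(x) = C1/cos(x)^(5/9)


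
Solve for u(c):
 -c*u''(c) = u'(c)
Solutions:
 u(c) = C1 + C2*log(c)


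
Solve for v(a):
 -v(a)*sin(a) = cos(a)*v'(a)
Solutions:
 v(a) = C1*cos(a)


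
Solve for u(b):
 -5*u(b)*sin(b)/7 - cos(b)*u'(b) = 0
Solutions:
 u(b) = C1*cos(b)^(5/7)


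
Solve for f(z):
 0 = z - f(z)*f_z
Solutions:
 f(z) = -sqrt(C1 + z^2)
 f(z) = sqrt(C1 + z^2)


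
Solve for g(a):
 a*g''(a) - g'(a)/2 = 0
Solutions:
 g(a) = C1 + C2*a^(3/2)


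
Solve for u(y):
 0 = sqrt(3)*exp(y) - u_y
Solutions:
 u(y) = C1 + sqrt(3)*exp(y)


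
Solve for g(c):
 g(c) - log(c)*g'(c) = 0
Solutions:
 g(c) = C1*exp(li(c))


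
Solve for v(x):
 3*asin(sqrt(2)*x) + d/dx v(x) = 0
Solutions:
 v(x) = C1 - 3*x*asin(sqrt(2)*x) - 3*sqrt(2)*sqrt(1 - 2*x^2)/2


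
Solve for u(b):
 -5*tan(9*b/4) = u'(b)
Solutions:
 u(b) = C1 + 20*log(cos(9*b/4))/9


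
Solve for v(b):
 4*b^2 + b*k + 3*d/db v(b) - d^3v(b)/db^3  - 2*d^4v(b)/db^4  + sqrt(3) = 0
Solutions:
 v(b) = C1 + C4*exp(b) - 4*b^3/9 - b^2*k/6 - 8*b/9 - sqrt(3)*b/3 + (C2*sin(sqrt(15)*b/4) + C3*cos(sqrt(15)*b/4))*exp(-3*b/4)


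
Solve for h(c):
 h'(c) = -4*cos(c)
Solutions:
 h(c) = C1 - 4*sin(c)


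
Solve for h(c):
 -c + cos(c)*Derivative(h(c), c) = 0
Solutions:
 h(c) = C1 + Integral(c/cos(c), c)


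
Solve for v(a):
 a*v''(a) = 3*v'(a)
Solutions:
 v(a) = C1 + C2*a^4


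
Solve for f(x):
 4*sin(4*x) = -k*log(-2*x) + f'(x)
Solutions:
 f(x) = C1 + k*x*(log(-x) - 1) + k*x*log(2) - cos(4*x)


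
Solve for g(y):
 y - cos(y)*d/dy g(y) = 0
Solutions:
 g(y) = C1 + Integral(y/cos(y), y)


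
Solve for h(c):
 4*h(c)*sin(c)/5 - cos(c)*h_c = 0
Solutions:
 h(c) = C1/cos(c)^(4/5)


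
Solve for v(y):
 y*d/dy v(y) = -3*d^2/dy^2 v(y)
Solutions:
 v(y) = C1 + C2*erf(sqrt(6)*y/6)


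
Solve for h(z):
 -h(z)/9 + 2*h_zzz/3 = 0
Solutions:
 h(z) = C3*exp(6^(2/3)*z/6) + (C1*sin(2^(2/3)*3^(1/6)*z/4) + C2*cos(2^(2/3)*3^(1/6)*z/4))*exp(-6^(2/3)*z/12)


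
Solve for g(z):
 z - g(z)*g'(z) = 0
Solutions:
 g(z) = -sqrt(C1 + z^2)
 g(z) = sqrt(C1 + z^2)


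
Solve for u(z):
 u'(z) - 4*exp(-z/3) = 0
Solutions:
 u(z) = C1 - 12*exp(-z/3)


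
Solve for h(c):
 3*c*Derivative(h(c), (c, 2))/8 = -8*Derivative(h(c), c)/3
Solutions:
 h(c) = C1 + C2/c^(55/9)


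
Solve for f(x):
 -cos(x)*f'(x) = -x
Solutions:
 f(x) = C1 + Integral(x/cos(x), x)


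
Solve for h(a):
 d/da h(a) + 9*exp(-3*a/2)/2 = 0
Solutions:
 h(a) = C1 + 3*exp(-3*a/2)


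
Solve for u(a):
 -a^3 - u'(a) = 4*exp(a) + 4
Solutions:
 u(a) = C1 - a^4/4 - 4*a - 4*exp(a)


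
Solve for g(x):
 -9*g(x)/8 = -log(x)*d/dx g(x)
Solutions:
 g(x) = C1*exp(9*li(x)/8)


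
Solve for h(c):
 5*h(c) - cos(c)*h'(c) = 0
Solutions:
 h(c) = C1*sqrt(sin(c) + 1)*(sin(c)^2 + 2*sin(c) + 1)/(sqrt(sin(c) - 1)*(sin(c)^2 - 2*sin(c) + 1))


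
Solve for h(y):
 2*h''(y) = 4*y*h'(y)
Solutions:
 h(y) = C1 + C2*erfi(y)


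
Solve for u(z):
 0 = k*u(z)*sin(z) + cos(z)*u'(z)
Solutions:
 u(z) = C1*exp(k*log(cos(z)))


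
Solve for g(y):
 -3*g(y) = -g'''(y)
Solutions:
 g(y) = C3*exp(3^(1/3)*y) + (C1*sin(3^(5/6)*y/2) + C2*cos(3^(5/6)*y/2))*exp(-3^(1/3)*y/2)


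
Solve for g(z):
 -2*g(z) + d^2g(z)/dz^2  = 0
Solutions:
 g(z) = C1*exp(-sqrt(2)*z) + C2*exp(sqrt(2)*z)


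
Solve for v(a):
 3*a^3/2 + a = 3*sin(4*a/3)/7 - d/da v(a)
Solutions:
 v(a) = C1 - 3*a^4/8 - a^2/2 - 9*cos(4*a/3)/28


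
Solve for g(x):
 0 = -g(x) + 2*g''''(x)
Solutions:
 g(x) = C1*exp(-2^(3/4)*x/2) + C2*exp(2^(3/4)*x/2) + C3*sin(2^(3/4)*x/2) + C4*cos(2^(3/4)*x/2)


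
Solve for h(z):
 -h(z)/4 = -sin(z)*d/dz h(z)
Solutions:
 h(z) = C1*(cos(z) - 1)^(1/8)/(cos(z) + 1)^(1/8)


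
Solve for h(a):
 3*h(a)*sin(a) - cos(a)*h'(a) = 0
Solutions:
 h(a) = C1/cos(a)^3


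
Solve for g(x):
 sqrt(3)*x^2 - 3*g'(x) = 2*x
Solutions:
 g(x) = C1 + sqrt(3)*x^3/9 - x^2/3


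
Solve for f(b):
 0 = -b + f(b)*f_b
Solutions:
 f(b) = -sqrt(C1 + b^2)
 f(b) = sqrt(C1 + b^2)


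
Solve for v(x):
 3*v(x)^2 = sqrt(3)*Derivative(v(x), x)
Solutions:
 v(x) = -1/(C1 + sqrt(3)*x)


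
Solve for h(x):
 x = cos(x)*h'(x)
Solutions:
 h(x) = C1 + Integral(x/cos(x), x)


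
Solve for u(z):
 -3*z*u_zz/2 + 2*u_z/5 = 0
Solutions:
 u(z) = C1 + C2*z^(19/15)


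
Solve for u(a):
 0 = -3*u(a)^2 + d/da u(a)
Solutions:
 u(a) = -1/(C1 + 3*a)


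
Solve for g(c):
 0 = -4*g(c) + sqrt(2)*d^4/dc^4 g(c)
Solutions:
 g(c) = C1*exp(-2^(3/8)*c) + C2*exp(2^(3/8)*c) + C3*sin(2^(3/8)*c) + C4*cos(2^(3/8)*c)


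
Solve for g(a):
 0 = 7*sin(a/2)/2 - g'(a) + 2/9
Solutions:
 g(a) = C1 + 2*a/9 - 7*cos(a/2)


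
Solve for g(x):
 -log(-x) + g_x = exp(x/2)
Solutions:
 g(x) = C1 + x*log(-x) - x + 2*exp(x/2)


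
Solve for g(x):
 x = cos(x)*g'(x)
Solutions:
 g(x) = C1 + Integral(x/cos(x), x)


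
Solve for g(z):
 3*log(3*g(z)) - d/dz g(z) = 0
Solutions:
 -Integral(1/(log(_y) + log(3)), (_y, g(z)))/3 = C1 - z


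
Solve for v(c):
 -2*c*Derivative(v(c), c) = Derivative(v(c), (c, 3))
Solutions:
 v(c) = C1 + Integral(C2*airyai(-2^(1/3)*c) + C3*airybi(-2^(1/3)*c), c)


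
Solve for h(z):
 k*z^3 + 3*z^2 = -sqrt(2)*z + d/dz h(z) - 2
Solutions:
 h(z) = C1 + k*z^4/4 + z^3 + sqrt(2)*z^2/2 + 2*z


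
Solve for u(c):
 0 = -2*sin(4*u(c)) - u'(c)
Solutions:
 u(c) = -acos((-C1 - exp(16*c))/(C1 - exp(16*c)))/4 + pi/2
 u(c) = acos((-C1 - exp(16*c))/(C1 - exp(16*c)))/4


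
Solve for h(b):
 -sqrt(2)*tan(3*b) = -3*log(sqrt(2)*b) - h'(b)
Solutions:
 h(b) = C1 - 3*b*log(b) - 3*b*log(2)/2 + 3*b - sqrt(2)*log(cos(3*b))/3


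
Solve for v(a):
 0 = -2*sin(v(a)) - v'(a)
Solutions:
 v(a) = -acos((-C1 - exp(4*a))/(C1 - exp(4*a))) + 2*pi
 v(a) = acos((-C1 - exp(4*a))/(C1 - exp(4*a)))


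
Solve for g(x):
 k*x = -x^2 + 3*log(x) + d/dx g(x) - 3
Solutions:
 g(x) = C1 + k*x^2/2 + x^3/3 - 3*x*log(x) + 6*x


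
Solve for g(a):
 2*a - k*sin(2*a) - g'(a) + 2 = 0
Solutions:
 g(a) = C1 + a^2 + 2*a + k*cos(2*a)/2


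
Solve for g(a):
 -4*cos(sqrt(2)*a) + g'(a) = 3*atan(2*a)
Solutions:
 g(a) = C1 + 3*a*atan(2*a) - 3*log(4*a^2 + 1)/4 + 2*sqrt(2)*sin(sqrt(2)*a)


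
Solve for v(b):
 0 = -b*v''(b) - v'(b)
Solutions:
 v(b) = C1 + C2*log(b)


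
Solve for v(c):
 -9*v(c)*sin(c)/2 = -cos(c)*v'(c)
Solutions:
 v(c) = C1/cos(c)^(9/2)


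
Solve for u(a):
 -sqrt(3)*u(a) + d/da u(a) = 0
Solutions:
 u(a) = C1*exp(sqrt(3)*a)


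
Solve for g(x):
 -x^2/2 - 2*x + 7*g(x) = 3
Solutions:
 g(x) = x^2/14 + 2*x/7 + 3/7


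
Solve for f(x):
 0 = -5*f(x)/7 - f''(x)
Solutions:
 f(x) = C1*sin(sqrt(35)*x/7) + C2*cos(sqrt(35)*x/7)


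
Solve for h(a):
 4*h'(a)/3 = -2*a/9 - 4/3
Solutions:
 h(a) = C1 - a^2/12 - a


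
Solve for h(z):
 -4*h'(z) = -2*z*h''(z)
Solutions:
 h(z) = C1 + C2*z^3


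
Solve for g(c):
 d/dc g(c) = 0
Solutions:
 g(c) = C1


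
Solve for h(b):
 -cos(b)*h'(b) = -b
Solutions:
 h(b) = C1 + Integral(b/cos(b), b)


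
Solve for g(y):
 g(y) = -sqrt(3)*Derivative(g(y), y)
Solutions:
 g(y) = C1*exp(-sqrt(3)*y/3)


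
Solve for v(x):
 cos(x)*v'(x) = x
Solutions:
 v(x) = C1 + Integral(x/cos(x), x)


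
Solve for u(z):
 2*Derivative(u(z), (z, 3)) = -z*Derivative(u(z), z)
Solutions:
 u(z) = C1 + Integral(C2*airyai(-2^(2/3)*z/2) + C3*airybi(-2^(2/3)*z/2), z)


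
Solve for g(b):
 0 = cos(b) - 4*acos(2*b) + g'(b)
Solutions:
 g(b) = C1 + 4*b*acos(2*b) - 2*sqrt(1 - 4*b^2) - sin(b)


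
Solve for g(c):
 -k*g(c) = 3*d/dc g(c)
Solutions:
 g(c) = C1*exp(-c*k/3)


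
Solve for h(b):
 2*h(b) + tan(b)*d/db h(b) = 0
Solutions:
 h(b) = C1/sin(b)^2


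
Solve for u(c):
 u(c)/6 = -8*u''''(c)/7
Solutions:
 u(c) = (C1*sin(sqrt(2)*3^(3/4)*7^(1/4)*c/12) + C2*cos(sqrt(2)*3^(3/4)*7^(1/4)*c/12))*exp(-sqrt(2)*3^(3/4)*7^(1/4)*c/12) + (C3*sin(sqrt(2)*3^(3/4)*7^(1/4)*c/12) + C4*cos(sqrt(2)*3^(3/4)*7^(1/4)*c/12))*exp(sqrt(2)*3^(3/4)*7^(1/4)*c/12)


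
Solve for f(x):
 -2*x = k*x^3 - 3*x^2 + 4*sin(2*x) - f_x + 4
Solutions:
 f(x) = C1 + k*x^4/4 - x^3 + x^2 + 4*x - 2*cos(2*x)


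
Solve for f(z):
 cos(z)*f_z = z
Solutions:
 f(z) = C1 + Integral(z/cos(z), z)


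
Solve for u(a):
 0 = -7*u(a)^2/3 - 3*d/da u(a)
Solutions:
 u(a) = 9/(C1 + 7*a)


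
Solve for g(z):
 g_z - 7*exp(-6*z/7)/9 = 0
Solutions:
 g(z) = C1 - 49*exp(-6*z/7)/54


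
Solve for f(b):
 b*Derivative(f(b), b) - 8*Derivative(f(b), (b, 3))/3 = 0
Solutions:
 f(b) = C1 + Integral(C2*airyai(3^(1/3)*b/2) + C3*airybi(3^(1/3)*b/2), b)


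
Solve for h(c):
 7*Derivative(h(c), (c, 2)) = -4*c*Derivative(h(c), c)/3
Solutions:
 h(c) = C1 + C2*erf(sqrt(42)*c/21)


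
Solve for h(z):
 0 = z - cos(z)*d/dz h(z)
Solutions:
 h(z) = C1 + Integral(z/cos(z), z)


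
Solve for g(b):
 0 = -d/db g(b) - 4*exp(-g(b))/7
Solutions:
 g(b) = log(C1 - 4*b/7)


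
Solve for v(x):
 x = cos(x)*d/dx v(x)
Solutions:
 v(x) = C1 + Integral(x/cos(x), x)


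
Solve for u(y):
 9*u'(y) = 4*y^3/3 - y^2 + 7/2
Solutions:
 u(y) = C1 + y^4/27 - y^3/27 + 7*y/18


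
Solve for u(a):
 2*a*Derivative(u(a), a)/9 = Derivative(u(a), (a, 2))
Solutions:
 u(a) = C1 + C2*erfi(a/3)


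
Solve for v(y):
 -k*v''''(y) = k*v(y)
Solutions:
 v(y) = (C1*sin(sqrt(2)*y/2) + C2*cos(sqrt(2)*y/2))*exp(-sqrt(2)*y/2) + (C3*sin(sqrt(2)*y/2) + C4*cos(sqrt(2)*y/2))*exp(sqrt(2)*y/2)


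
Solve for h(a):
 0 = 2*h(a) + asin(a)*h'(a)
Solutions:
 h(a) = C1*exp(-2*Integral(1/asin(a), a))


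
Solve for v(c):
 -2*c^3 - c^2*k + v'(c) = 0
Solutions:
 v(c) = C1 + c^4/2 + c^3*k/3


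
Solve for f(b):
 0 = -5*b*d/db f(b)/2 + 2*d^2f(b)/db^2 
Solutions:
 f(b) = C1 + C2*erfi(sqrt(10)*b/4)


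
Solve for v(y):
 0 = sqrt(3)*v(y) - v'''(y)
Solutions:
 v(y) = C3*exp(3^(1/6)*y) + (C1*sin(3^(2/3)*y/2) + C2*cos(3^(2/3)*y/2))*exp(-3^(1/6)*y/2)


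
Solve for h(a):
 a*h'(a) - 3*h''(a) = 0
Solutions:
 h(a) = C1 + C2*erfi(sqrt(6)*a/6)


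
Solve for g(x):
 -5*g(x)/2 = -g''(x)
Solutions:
 g(x) = C1*exp(-sqrt(10)*x/2) + C2*exp(sqrt(10)*x/2)


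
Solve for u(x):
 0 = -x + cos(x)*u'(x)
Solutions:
 u(x) = C1 + Integral(x/cos(x), x)


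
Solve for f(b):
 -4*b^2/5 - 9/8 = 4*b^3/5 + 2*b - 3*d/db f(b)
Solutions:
 f(b) = C1 + b^4/15 + 4*b^3/45 + b^2/3 + 3*b/8


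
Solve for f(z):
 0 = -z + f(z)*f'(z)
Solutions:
 f(z) = -sqrt(C1 + z^2)
 f(z) = sqrt(C1 + z^2)


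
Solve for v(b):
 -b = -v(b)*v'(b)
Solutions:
 v(b) = -sqrt(C1 + b^2)
 v(b) = sqrt(C1 + b^2)


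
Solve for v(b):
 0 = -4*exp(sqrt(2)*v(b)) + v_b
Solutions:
 v(b) = sqrt(2)*(2*log(-1/(C1 + 4*b)) - log(2))/4


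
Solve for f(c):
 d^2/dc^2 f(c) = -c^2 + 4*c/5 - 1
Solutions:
 f(c) = C1 + C2*c - c^4/12 + 2*c^3/15 - c^2/2


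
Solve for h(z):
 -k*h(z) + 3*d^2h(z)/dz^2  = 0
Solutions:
 h(z) = C1*exp(-sqrt(3)*sqrt(k)*z/3) + C2*exp(sqrt(3)*sqrt(k)*z/3)


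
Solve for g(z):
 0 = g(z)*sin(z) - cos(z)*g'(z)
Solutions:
 g(z) = C1/cos(z)


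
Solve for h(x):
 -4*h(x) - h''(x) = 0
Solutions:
 h(x) = C1*sin(2*x) + C2*cos(2*x)


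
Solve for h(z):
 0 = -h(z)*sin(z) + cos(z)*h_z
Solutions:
 h(z) = C1/cos(z)


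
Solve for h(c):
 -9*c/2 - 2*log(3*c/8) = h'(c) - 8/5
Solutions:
 h(c) = C1 - 9*c^2/4 - 2*c*log(c) - 2*c*log(3) + 18*c/5 + 6*c*log(2)


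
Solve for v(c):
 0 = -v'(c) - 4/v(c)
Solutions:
 v(c) = -sqrt(C1 - 8*c)
 v(c) = sqrt(C1 - 8*c)


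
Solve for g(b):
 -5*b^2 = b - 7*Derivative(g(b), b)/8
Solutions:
 g(b) = C1 + 40*b^3/21 + 4*b^2/7


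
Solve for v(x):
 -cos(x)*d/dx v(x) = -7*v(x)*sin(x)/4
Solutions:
 v(x) = C1/cos(x)^(7/4)


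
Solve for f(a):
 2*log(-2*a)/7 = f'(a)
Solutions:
 f(a) = C1 + 2*a*log(-a)/7 + 2*a*(-1 + log(2))/7


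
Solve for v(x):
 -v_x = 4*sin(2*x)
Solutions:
 v(x) = C1 + 2*cos(2*x)


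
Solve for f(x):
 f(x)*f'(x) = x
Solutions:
 f(x) = -sqrt(C1 + x^2)
 f(x) = sqrt(C1 + x^2)


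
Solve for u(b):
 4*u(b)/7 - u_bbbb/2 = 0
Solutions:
 u(b) = C1*exp(-14^(3/4)*b/7) + C2*exp(14^(3/4)*b/7) + C3*sin(14^(3/4)*b/7) + C4*cos(14^(3/4)*b/7)


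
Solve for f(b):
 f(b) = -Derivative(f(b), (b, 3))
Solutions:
 f(b) = C3*exp(-b) + (C1*sin(sqrt(3)*b/2) + C2*cos(sqrt(3)*b/2))*exp(b/2)


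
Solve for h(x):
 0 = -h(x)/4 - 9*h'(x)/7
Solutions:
 h(x) = C1*exp(-7*x/36)


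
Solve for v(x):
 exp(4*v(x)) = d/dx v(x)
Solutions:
 v(x) = log(-(-1/(C1 + 4*x))^(1/4))
 v(x) = log(-1/(C1 + 4*x))/4
 v(x) = log(-I*(-1/(C1 + 4*x))^(1/4))
 v(x) = log(I*(-1/(C1 + 4*x))^(1/4))


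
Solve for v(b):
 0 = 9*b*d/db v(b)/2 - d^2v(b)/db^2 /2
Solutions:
 v(b) = C1 + C2*erfi(3*sqrt(2)*b/2)


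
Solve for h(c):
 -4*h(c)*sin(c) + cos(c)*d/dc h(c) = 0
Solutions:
 h(c) = C1/cos(c)^4


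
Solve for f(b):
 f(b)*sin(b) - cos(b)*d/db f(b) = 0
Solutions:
 f(b) = C1/cos(b)


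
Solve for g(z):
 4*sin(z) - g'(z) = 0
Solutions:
 g(z) = C1 - 4*cos(z)


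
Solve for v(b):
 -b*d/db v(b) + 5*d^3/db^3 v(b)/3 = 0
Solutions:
 v(b) = C1 + Integral(C2*airyai(3^(1/3)*5^(2/3)*b/5) + C3*airybi(3^(1/3)*5^(2/3)*b/5), b)


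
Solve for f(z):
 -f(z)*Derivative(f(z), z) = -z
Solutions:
 f(z) = -sqrt(C1 + z^2)
 f(z) = sqrt(C1 + z^2)


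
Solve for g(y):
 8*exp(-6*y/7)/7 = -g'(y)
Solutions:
 g(y) = C1 + 4*exp(-6*y/7)/3


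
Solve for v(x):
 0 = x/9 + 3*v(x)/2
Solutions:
 v(x) = -2*x/27


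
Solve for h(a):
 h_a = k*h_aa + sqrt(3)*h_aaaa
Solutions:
 h(a) = C1 + C2*exp(a*(-2*6^(1/3)*k/(sqrt(4*sqrt(3)*k^3 + 81) + 9)^(1/3) + 2^(2/3)*3^(1/6)*(sqrt(4*sqrt(3)*k^3 + 81) + 9)^(1/3))/6) + C3*exp(a*(-16*sqrt(3)*k/((-2^(2/3)*3^(1/6) + 6^(2/3)*I)*(sqrt(4*sqrt(3)*k^3 + 81) + 9)^(1/3)) - 2^(2/3)*3^(1/6)*(sqrt(4*sqrt(3)*k^3 + 81) + 9)^(1/3) + 6^(2/3)*I*(sqrt(4*sqrt(3)*k^3 + 81) + 9)^(1/3))/12) + C4*exp(a*(16*sqrt(3)*k/((2^(2/3)*3^(1/6) + 6^(2/3)*I)*(sqrt(4*sqrt(3)*k^3 + 81) + 9)^(1/3)) - 2^(2/3)*3^(1/6)*(sqrt(4*sqrt(3)*k^3 + 81) + 9)^(1/3) - 6^(2/3)*I*(sqrt(4*sqrt(3)*k^3 + 81) + 9)^(1/3))/12)


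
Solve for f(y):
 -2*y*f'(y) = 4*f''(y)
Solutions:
 f(y) = C1 + C2*erf(y/2)


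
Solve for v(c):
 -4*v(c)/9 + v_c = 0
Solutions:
 v(c) = C1*exp(4*c/9)


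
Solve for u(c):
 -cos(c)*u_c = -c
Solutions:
 u(c) = C1 + Integral(c/cos(c), c)


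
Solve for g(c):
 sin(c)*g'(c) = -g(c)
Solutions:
 g(c) = C1*sqrt(cos(c) + 1)/sqrt(cos(c) - 1)


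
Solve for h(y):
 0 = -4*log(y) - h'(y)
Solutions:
 h(y) = C1 - 4*y*log(y) + 4*y


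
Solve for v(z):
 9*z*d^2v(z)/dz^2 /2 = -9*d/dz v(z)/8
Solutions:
 v(z) = C1 + C2*z^(3/4)


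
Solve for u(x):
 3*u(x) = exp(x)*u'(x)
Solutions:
 u(x) = C1*exp(-3*exp(-x))


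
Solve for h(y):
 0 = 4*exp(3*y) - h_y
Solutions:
 h(y) = C1 + 4*exp(3*y)/3


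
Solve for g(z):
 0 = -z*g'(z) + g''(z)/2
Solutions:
 g(z) = C1 + C2*erfi(z)


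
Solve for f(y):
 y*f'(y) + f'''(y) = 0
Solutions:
 f(y) = C1 + Integral(C2*airyai(-y) + C3*airybi(-y), y)


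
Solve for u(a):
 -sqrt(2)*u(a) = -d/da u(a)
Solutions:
 u(a) = C1*exp(sqrt(2)*a)


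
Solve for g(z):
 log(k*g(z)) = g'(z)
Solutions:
 li(k*g(z))/k = C1 + z


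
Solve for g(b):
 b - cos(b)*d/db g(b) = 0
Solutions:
 g(b) = C1 + Integral(b/cos(b), b)


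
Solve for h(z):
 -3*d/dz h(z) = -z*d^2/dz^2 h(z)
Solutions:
 h(z) = C1 + C2*z^4


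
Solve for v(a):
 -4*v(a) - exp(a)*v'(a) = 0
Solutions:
 v(a) = C1*exp(4*exp(-a))


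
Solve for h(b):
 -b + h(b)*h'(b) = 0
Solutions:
 h(b) = -sqrt(C1 + b^2)
 h(b) = sqrt(C1 + b^2)


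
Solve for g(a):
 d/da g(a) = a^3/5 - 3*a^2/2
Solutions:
 g(a) = C1 + a^4/20 - a^3/2


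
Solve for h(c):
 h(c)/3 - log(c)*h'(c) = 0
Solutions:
 h(c) = C1*exp(li(c)/3)


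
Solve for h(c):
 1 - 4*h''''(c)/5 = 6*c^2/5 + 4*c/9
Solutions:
 h(c) = C1 + C2*c + C3*c^2 + C4*c^3 - c^6/240 - c^5/216 + 5*c^4/96


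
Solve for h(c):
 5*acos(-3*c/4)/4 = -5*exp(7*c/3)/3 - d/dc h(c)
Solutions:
 h(c) = C1 - 5*c*acos(-3*c/4)/4 - 5*sqrt(16 - 9*c^2)/12 - 5*exp(7*c/3)/7


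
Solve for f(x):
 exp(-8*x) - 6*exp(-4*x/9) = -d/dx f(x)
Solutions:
 f(x) = C1 + exp(-8*x)/8 - 27*exp(-4*x/9)/2


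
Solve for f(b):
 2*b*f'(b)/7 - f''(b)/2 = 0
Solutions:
 f(b) = C1 + C2*erfi(sqrt(14)*b/7)


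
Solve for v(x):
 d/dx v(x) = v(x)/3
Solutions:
 v(x) = C1*exp(x/3)


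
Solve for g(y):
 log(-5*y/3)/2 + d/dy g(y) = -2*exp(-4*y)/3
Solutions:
 g(y) = C1 - y*log(-y)/2 + y*(-log(5) + 1 + log(3))/2 + exp(-4*y)/6


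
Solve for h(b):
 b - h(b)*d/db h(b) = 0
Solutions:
 h(b) = -sqrt(C1 + b^2)
 h(b) = sqrt(C1 + b^2)


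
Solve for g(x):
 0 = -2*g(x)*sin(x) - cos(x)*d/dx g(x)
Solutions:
 g(x) = C1*cos(x)^2


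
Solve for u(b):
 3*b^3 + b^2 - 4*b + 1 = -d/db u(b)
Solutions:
 u(b) = C1 - 3*b^4/4 - b^3/3 + 2*b^2 - b


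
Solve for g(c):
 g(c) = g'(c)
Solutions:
 g(c) = C1*exp(c)


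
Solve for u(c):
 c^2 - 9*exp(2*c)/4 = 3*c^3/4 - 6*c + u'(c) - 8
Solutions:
 u(c) = C1 - 3*c^4/16 + c^3/3 + 3*c^2 + 8*c - 9*exp(2*c)/8


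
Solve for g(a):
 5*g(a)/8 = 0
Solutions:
 g(a) = 0


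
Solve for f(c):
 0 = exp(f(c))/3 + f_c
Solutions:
 f(c) = log(1/(C1 + c)) + log(3)


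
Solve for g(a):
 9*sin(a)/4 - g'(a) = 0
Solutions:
 g(a) = C1 - 9*cos(a)/4


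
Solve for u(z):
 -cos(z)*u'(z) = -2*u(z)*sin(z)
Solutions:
 u(z) = C1/cos(z)^2


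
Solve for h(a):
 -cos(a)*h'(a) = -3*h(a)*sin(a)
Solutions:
 h(a) = C1/cos(a)^3


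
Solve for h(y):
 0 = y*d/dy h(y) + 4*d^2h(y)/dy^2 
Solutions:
 h(y) = C1 + C2*erf(sqrt(2)*y/4)


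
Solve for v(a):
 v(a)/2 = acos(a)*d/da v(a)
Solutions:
 v(a) = C1*exp(Integral(1/acos(a), a)/2)


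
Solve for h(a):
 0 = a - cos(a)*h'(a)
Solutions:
 h(a) = C1 + Integral(a/cos(a), a)


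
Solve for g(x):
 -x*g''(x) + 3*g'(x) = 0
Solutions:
 g(x) = C1 + C2*x^4


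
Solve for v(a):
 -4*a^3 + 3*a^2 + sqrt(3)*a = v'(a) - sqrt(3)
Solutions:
 v(a) = C1 - a^4 + a^3 + sqrt(3)*a^2/2 + sqrt(3)*a


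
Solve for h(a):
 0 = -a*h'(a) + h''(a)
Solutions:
 h(a) = C1 + C2*erfi(sqrt(2)*a/2)


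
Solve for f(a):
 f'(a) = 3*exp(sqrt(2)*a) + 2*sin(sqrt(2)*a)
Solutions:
 f(a) = C1 + 3*sqrt(2)*exp(sqrt(2)*a)/2 - sqrt(2)*cos(sqrt(2)*a)


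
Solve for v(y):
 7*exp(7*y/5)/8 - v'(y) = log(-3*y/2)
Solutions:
 v(y) = C1 - y*log(-y) + y*(-log(3) + log(2) + 1) + 5*exp(7*y/5)/8


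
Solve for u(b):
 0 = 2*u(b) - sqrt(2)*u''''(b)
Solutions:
 u(b) = C1*exp(-2^(1/8)*b) + C2*exp(2^(1/8)*b) + C3*sin(2^(1/8)*b) + C4*cos(2^(1/8)*b)


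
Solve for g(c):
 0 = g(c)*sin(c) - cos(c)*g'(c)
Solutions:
 g(c) = C1/cos(c)


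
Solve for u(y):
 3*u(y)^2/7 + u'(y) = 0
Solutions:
 u(y) = 7/(C1 + 3*y)


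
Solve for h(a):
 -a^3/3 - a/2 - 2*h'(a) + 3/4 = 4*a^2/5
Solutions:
 h(a) = C1 - a^4/24 - 2*a^3/15 - a^2/8 + 3*a/8


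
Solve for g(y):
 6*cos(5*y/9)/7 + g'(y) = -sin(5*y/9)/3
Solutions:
 g(y) = C1 - 54*sin(5*y/9)/35 + 3*cos(5*y/9)/5


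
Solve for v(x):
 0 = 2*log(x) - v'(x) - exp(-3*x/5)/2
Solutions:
 v(x) = C1 + 2*x*log(x) - 2*x + 5*exp(-3*x/5)/6


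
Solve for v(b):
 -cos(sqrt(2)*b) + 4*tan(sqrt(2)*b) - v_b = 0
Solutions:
 v(b) = C1 - 2*sqrt(2)*log(cos(sqrt(2)*b)) - sqrt(2)*sin(sqrt(2)*b)/2


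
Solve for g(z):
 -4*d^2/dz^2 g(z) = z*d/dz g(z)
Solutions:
 g(z) = C1 + C2*erf(sqrt(2)*z/4)


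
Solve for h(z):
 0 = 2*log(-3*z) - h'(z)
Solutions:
 h(z) = C1 + 2*z*log(-z) + 2*z*(-1 + log(3))


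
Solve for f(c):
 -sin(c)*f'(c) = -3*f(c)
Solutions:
 f(c) = C1*(cos(c) - 1)^(3/2)/(cos(c) + 1)^(3/2)


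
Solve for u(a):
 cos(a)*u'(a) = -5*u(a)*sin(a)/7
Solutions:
 u(a) = C1*cos(a)^(5/7)


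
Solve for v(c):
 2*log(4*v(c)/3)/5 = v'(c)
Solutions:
 -5*Integral(1/(log(_y) - log(3) + 2*log(2)), (_y, v(c)))/2 = C1 - c


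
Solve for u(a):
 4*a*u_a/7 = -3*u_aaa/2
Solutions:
 u(a) = C1 + Integral(C2*airyai(-2*21^(2/3)*a/21) + C3*airybi(-2*21^(2/3)*a/21), a)


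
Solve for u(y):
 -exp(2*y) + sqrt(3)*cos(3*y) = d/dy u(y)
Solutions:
 u(y) = C1 - exp(2*y)/2 + sqrt(3)*sin(3*y)/3


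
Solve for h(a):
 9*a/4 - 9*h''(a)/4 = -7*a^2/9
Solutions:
 h(a) = C1 + C2*a + 7*a^4/243 + a^3/6


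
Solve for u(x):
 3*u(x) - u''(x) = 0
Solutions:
 u(x) = C1*exp(-sqrt(3)*x) + C2*exp(sqrt(3)*x)


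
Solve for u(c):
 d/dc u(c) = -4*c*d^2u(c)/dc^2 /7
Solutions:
 u(c) = C1 + C2/c^(3/4)


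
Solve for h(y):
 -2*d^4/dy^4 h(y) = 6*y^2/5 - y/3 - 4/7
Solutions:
 h(y) = C1 + C2*y + C3*y^2 + C4*y^3 - y^6/600 + y^5/720 + y^4/84


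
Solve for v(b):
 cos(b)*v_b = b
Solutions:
 v(b) = C1 + Integral(b/cos(b), b)


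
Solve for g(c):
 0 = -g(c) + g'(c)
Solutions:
 g(c) = C1*exp(c)


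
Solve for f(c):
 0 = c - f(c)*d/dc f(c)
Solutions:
 f(c) = -sqrt(C1 + c^2)
 f(c) = sqrt(C1 + c^2)


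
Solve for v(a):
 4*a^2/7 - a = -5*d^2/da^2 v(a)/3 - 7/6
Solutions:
 v(a) = C1 + C2*a - a^4/35 + a^3/10 - 7*a^2/20


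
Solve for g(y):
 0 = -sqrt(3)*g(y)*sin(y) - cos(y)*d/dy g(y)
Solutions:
 g(y) = C1*cos(y)^(sqrt(3))


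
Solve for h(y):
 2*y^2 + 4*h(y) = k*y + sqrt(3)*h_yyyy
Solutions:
 h(y) = C1*exp(-sqrt(2)*3^(7/8)*y/3) + C2*exp(sqrt(2)*3^(7/8)*y/3) + C3*sin(sqrt(2)*3^(7/8)*y/3) + C4*cos(sqrt(2)*3^(7/8)*y/3) + k*y/4 - y^2/2


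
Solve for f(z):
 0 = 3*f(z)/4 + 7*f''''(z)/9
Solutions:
 f(z) = (C1*sin(21^(3/4)*z/14) + C2*cos(21^(3/4)*z/14))*exp(-21^(3/4)*z/14) + (C3*sin(21^(3/4)*z/14) + C4*cos(21^(3/4)*z/14))*exp(21^(3/4)*z/14)


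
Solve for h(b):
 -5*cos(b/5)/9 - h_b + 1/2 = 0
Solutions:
 h(b) = C1 + b/2 - 25*sin(b/5)/9


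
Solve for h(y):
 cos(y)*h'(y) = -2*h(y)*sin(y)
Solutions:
 h(y) = C1*cos(y)^2


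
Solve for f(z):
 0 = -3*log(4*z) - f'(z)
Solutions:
 f(z) = C1 - 3*z*log(z) - z*log(64) + 3*z


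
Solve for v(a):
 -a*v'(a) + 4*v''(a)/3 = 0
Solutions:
 v(a) = C1 + C2*erfi(sqrt(6)*a/4)


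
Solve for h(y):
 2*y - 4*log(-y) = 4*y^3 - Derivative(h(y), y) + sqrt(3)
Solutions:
 h(y) = C1 + y^4 - y^2 + 4*y*log(-y) + y*(-4 + sqrt(3))


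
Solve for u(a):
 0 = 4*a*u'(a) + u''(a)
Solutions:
 u(a) = C1 + C2*erf(sqrt(2)*a)


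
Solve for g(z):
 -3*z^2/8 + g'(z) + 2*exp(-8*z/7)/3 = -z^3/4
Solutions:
 g(z) = C1 - z^4/16 + z^3/8 + 7*exp(-8*z/7)/12


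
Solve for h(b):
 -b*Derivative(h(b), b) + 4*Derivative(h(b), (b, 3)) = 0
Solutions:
 h(b) = C1 + Integral(C2*airyai(2^(1/3)*b/2) + C3*airybi(2^(1/3)*b/2), b)


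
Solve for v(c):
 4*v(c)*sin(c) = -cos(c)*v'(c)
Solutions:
 v(c) = C1*cos(c)^4


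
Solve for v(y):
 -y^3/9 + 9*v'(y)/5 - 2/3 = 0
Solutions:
 v(y) = C1 + 5*y^4/324 + 10*y/27


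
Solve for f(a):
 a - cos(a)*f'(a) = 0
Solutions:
 f(a) = C1 + Integral(a/cos(a), a)


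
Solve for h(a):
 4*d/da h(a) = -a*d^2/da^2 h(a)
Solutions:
 h(a) = C1 + C2/a^3


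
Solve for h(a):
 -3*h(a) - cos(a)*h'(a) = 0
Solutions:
 h(a) = C1*(sin(a) - 1)^(3/2)/(sin(a) + 1)^(3/2)


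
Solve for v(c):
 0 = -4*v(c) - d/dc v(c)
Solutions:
 v(c) = C1*exp(-4*c)


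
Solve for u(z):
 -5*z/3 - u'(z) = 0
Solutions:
 u(z) = C1 - 5*z^2/6


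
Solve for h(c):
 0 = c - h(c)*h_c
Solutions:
 h(c) = -sqrt(C1 + c^2)
 h(c) = sqrt(C1 + c^2)


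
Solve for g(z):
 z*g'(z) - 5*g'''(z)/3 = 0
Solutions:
 g(z) = C1 + Integral(C2*airyai(3^(1/3)*5^(2/3)*z/5) + C3*airybi(3^(1/3)*5^(2/3)*z/5), z)


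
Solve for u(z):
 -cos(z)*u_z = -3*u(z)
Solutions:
 u(z) = C1*(sin(z) + 1)^(3/2)/(sin(z) - 1)^(3/2)


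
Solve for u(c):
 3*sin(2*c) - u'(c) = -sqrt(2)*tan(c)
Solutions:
 u(c) = C1 - sqrt(2)*log(cos(c)) - 3*cos(2*c)/2


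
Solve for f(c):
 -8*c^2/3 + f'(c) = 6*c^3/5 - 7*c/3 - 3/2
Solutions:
 f(c) = C1 + 3*c^4/10 + 8*c^3/9 - 7*c^2/6 - 3*c/2


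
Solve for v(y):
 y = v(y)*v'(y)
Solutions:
 v(y) = -sqrt(C1 + y^2)
 v(y) = sqrt(C1 + y^2)


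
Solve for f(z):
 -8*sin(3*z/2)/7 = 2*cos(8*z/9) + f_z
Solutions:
 f(z) = C1 - 9*sin(8*z/9)/4 + 16*cos(3*z/2)/21


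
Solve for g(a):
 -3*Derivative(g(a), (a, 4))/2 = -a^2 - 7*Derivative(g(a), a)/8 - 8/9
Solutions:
 g(a) = C1 + C4*exp(126^(1/3)*a/6) - 8*a^3/21 - 64*a/63 + (C2*sin(14^(1/3)*3^(1/6)*a/4) + C3*cos(14^(1/3)*3^(1/6)*a/4))*exp(-126^(1/3)*a/12)


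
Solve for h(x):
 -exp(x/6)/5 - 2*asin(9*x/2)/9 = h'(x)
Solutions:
 h(x) = C1 - 2*x*asin(9*x/2)/9 - 2*sqrt(4 - 81*x^2)/81 - 6*exp(x/6)/5


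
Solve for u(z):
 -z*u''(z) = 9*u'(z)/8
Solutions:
 u(z) = C1 + C2/z^(1/8)


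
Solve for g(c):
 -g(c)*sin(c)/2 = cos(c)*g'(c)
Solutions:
 g(c) = C1*sqrt(cos(c))


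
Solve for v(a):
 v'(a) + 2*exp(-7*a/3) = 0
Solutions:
 v(a) = C1 + 6*exp(-7*a/3)/7


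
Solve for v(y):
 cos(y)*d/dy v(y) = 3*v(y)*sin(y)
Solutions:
 v(y) = C1/cos(y)^3


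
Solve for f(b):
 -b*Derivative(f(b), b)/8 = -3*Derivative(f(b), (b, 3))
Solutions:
 f(b) = C1 + Integral(C2*airyai(3^(2/3)*b/6) + C3*airybi(3^(2/3)*b/6), b)


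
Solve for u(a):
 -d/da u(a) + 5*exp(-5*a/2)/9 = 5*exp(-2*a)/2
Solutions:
 u(a) = C1 + 5*exp(-2*a)/4 - 2*exp(-5*a/2)/9


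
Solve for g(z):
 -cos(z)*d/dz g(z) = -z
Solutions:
 g(z) = C1 + Integral(z/cos(z), z)


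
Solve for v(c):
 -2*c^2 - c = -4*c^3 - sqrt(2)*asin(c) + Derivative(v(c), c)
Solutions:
 v(c) = C1 + c^4 - 2*c^3/3 - c^2/2 + sqrt(2)*(c*asin(c) + sqrt(1 - c^2))


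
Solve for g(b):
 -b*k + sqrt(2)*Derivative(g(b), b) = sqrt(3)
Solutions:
 g(b) = C1 + sqrt(2)*b^2*k/4 + sqrt(6)*b/2


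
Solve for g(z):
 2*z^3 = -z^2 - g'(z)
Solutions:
 g(z) = C1 - z^4/2 - z^3/3


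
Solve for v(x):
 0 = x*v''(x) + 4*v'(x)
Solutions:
 v(x) = C1 + C2/x^3


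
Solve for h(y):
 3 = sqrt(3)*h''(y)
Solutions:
 h(y) = C1 + C2*y + sqrt(3)*y^2/2


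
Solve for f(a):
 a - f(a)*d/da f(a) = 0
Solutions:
 f(a) = -sqrt(C1 + a^2)
 f(a) = sqrt(C1 + a^2)


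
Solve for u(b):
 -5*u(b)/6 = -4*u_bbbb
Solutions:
 u(b) = C1*exp(-270^(1/4)*b/6) + C2*exp(270^(1/4)*b/6) + C3*sin(270^(1/4)*b/6) + C4*cos(270^(1/4)*b/6)


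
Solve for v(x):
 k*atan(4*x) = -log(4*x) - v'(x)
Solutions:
 v(x) = C1 - k*(x*atan(4*x) - log(16*x^2 + 1)/8) - x*log(x) - 2*x*log(2) + x


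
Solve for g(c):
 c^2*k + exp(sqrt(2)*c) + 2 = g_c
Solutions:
 g(c) = C1 + c^3*k/3 + 2*c + sqrt(2)*exp(sqrt(2)*c)/2


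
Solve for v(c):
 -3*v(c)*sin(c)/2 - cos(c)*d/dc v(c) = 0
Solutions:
 v(c) = C1*cos(c)^(3/2)


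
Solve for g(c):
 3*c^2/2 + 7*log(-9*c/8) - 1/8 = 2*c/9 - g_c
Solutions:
 g(c) = C1 - c^3/2 + c^2/9 - 7*c*log(-c) + c*(-14*log(3) + 57/8 + 21*log(2))


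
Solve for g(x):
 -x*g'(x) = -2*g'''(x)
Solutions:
 g(x) = C1 + Integral(C2*airyai(2^(2/3)*x/2) + C3*airybi(2^(2/3)*x/2), x)


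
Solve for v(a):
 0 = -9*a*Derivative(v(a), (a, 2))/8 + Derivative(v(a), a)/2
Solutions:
 v(a) = C1 + C2*a^(13/9)


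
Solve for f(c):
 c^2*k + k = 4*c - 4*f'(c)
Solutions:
 f(c) = C1 - c^3*k/12 + c^2/2 - c*k/4


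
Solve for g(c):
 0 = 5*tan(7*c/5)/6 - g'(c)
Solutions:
 g(c) = C1 - 25*log(cos(7*c/5))/42


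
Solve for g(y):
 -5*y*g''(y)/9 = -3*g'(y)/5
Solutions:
 g(y) = C1 + C2*y^(52/25)


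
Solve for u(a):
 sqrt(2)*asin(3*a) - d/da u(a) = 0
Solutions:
 u(a) = C1 + sqrt(2)*(a*asin(3*a) + sqrt(1 - 9*a^2)/3)


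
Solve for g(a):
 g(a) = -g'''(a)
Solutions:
 g(a) = C3*exp(-a) + (C1*sin(sqrt(3)*a/2) + C2*cos(sqrt(3)*a/2))*exp(a/2)


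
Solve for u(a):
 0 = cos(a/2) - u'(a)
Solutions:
 u(a) = C1 + 2*sin(a/2)


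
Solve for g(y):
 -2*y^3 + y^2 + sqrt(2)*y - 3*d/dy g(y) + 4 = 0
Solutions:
 g(y) = C1 - y^4/6 + y^3/9 + sqrt(2)*y^2/6 + 4*y/3


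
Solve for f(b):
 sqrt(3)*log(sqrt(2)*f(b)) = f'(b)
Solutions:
 -2*sqrt(3)*Integral(1/(2*log(_y) + log(2)), (_y, f(b)))/3 = C1 - b
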